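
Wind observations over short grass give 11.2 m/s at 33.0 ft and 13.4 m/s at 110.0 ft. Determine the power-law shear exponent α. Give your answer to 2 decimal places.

α ≈ 0.15

Power law: V₂/V₁ = (z₂/z₁)^α ⇒ α = ln(V₂/V₁) / ln(z₂/z₁)
α = ln(13.4/11.2) / ln(110.0/33.0) = ln(1.1964) / ln(3.3333)
  = 0.17934 / 1.20397 = 0.14896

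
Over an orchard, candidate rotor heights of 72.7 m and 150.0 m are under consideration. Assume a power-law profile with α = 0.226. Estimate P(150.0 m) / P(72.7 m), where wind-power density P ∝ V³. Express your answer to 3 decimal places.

Speed ratio: V_B/V_A = (z_B/z_A)^α = (150.0/72.7)^0.226 = (2.0633)^0.226 = 1.17785
Power-density ratio: P_B/P_A = (V_B/V_A)³ = (1.17785)³ = 1.63407

1.634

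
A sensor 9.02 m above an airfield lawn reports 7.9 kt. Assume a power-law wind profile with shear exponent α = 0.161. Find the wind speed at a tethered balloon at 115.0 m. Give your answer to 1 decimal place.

11.9 kt

Power-law profile: V₂ = V₁ · (z₂/z₁)^α
V₂ = 7.9 × (115.0/9.02)^0.161 = 7.9 × (12.7494)^0.161
    = 7.9 × 1.5066 = 11.9018 kt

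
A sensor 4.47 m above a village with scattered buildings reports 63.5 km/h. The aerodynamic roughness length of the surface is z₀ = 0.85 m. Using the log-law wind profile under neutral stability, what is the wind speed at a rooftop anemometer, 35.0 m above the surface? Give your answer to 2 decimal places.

Log law: V(z) ∝ ln(z/z₀), so V₂/V₁ = ln(z₂/z₀) / ln(z₁/z₀).
ln(35.0/0.85) = 3.7179, ln(4.47/0.85) = 1.6599
V₂ = 63.5 × 3.7179/1.6599 = 63.5 × 2.2398 = 142.2275 km/h

142.23 km/h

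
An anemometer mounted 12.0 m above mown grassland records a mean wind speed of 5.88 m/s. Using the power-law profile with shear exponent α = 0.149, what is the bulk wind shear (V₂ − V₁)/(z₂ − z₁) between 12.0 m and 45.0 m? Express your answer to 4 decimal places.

Power law: V₂ = V₁ · (z₂/z₁)^α = 5.88 × (3.7500)^0.149 = 7.1599 m/s
ΔV/Δz = (7.1599 − 5.88)/(45.0 − 12.0) = 1.2799/33.0000 = 0.03879 m/s/m

0.0388 m/s/m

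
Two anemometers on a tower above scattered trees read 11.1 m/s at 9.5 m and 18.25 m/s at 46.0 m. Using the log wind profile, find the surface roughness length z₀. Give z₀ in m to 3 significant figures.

z₀ ≈ 0.821 m

Log law: V(z) ∝ ln(z/z₀). With r = V₁/V₂ = 11.1/18.25 = 0.60822,
r · ln(z₂/z₀) = ln(z₁/z₀) ⇒ ln z₀ = (ln z₁ − r·ln z₂)/(1 − r)
ln z₀ = (2.25129 − 0.60822×3.82864) / 0.39178 = -0.1975
z₀ = exp(-0.1975) = 0.8208 m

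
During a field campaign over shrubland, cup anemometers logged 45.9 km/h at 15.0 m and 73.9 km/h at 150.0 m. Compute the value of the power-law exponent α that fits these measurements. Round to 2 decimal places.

Power law: V₂/V₁ = (z₂/z₁)^α ⇒ α = ln(V₂/V₁) / ln(z₂/z₁)
α = ln(73.9/45.9) / ln(150.0/15.0) = ln(1.6100) / ln(10.0000)
  = 0.47625 / 2.30259 = 0.20683

α ≈ 0.21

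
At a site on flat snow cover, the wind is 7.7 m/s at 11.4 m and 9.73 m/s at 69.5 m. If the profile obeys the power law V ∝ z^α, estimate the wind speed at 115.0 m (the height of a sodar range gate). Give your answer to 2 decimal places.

10.39 m/s

First find α: α = ln(V₂/V₁)/ln(z₂/z₁) = ln(9.73/7.7)/ln(69.5/11.4) = 0.23399/1.80771 = 0.1294
Extrapolate from 69.5 m to 115.0 m: V₃ = 9.73 × (115.0/69.5)^0.1294 = 9.73 × 1.0674 = 10.3854 m/s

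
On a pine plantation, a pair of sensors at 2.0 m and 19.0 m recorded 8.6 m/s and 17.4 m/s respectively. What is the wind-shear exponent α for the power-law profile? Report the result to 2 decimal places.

Power law: V₂/V₁ = (z₂/z₁)^α ⇒ α = ln(V₂/V₁) / ln(z₂/z₁)
α = ln(17.4/8.6) / ln(19.0/2.0) = ln(2.0233) / ln(9.5000)
  = 0.70471 / 2.25129 = 0.31302

α ≈ 0.31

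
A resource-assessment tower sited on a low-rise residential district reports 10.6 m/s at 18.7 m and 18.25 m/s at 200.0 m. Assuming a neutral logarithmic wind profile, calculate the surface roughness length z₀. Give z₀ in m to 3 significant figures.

z₀ ≈ 0.701 m

Log law: V(z) ∝ ln(z/z₀). With r = V₁/V₂ = 10.6/18.25 = 0.58082,
r · ln(z₂/z₀) = ln(z₁/z₀) ⇒ ln z₀ = (ln z₁ − r·ln z₂)/(1 − r)
ln z₀ = (2.92852 − 0.58082×5.29832) / 0.41918 = -0.3551
z₀ = exp(-0.3551) = 0.7011 m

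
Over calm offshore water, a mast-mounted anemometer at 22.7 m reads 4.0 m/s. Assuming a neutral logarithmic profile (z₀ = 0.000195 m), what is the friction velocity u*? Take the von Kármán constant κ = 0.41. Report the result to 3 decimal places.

Log law: V(z) = (u*/κ) · ln(z/z₀) ⇒ u* = κ · V / ln(z/z₀)
u* = 0.41 × 4.0 / ln(22.7/0.000195) = 0.41 × 4.0 / 11.6649
   = 1.6400 / 11.6649 = 0.1406 m/s

u* ≈ 0.141 m/s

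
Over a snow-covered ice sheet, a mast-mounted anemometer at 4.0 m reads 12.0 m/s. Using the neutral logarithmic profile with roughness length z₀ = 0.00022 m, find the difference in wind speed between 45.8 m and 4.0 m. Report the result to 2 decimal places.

2.98 m/s

Log law: V₂ = V₁ · ln(z₂/z₀)/ln(z₁/z₀) = 12.0 × 12.2462/9.8082 = 14.9828 m/s
ΔV = 14.9828 − 12.0 = 2.9828 m/s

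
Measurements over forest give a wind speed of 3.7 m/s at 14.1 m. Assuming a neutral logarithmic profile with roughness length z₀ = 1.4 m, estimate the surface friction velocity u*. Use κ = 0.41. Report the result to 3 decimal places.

u* ≈ 0.657 m/s

Log law: V(z) = (u*/κ) · ln(z/z₀) ⇒ u* = κ · V / ln(z/z₀)
u* = 0.41 × 3.7 / ln(14.1/1.4) = 0.41 × 3.7 / 2.3097
   = 1.5170 / 2.3097 = 0.6568 m/s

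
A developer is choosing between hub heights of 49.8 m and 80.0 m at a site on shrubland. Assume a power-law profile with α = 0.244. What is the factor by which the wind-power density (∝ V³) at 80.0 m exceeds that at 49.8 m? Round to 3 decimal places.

1.415

Speed ratio: V_B/V_A = (z_B/z_A)^α = (80.0/49.8)^0.244 = (1.6064)^0.244 = 1.12261
Power-density ratio: P_B/P_A = (V_B/V_A)³ = (1.12261)³ = 1.41478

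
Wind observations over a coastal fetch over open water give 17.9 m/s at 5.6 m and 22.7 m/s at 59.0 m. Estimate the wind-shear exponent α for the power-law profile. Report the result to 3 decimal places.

Power law: V₂/V₁ = (z₂/z₁)^α ⇒ α = ln(V₂/V₁) / ln(z₂/z₁)
α = ln(22.7/17.9) / ln(59.0/5.6) = ln(1.2682) / ln(10.5357)
  = 0.23756 / 2.35477 = 0.10089

α ≈ 0.101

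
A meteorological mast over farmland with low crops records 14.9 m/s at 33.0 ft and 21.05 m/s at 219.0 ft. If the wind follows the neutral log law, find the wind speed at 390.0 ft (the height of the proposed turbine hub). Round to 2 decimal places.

Log law: V ∝ ln(z/z₀). From the pair, with r = V₁/V₂ = 0.70784,
ln z₀ = (ln z₁ − r·ln z₂)/(1 − r) = (3.4965 − 0.70784×5.3891)/0.29216 = -1.0887 → z₀ = 0.3366 ft
V₃ = V₁ · ln(z₃/z₀)/ln(z₁/z₀) = 14.9 × 7.0549/4.5852 = 22.9252 m/s

22.93 m/s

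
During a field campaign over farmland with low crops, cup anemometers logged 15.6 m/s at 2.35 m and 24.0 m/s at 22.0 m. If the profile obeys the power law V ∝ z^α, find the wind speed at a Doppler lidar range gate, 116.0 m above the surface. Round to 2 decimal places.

33.06 m/s

First find α: α = ln(V₂/V₁)/ln(z₂/z₁) = ln(24.0/15.6)/ln(22.0/2.35) = 0.43078/2.23663 = 0.1926
Extrapolate from 22.0 m to 116.0 m: V₃ = 24.0 × (116.0/22.0)^0.1926 = 24.0 × 1.3774 = 33.0581 m/s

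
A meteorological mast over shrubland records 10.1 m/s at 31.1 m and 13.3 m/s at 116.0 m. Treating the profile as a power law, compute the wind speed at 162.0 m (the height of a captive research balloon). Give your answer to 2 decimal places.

14.26 m/s

First find α: α = ln(V₂/V₁)/ln(z₂/z₁) = ln(13.3/10.1)/ln(116.0/31.1) = 0.27523/1.31638 = 0.2091
Extrapolate from 116.0 m to 162.0 m: V₃ = 13.3 × (162.0/116.0)^0.2091 = 13.3 × 1.0723 = 14.2620 m/s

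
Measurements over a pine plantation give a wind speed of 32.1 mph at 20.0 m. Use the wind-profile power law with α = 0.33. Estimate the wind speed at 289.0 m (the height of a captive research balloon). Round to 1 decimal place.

77.5 mph

Power-law profile: V₂ = V₁ · (z₂/z₁)^α
V₂ = 32.1 × (289.0/20.0)^0.33 = 32.1 × (14.4500)^0.33
    = 32.1 × 2.4141 = 77.4928 mph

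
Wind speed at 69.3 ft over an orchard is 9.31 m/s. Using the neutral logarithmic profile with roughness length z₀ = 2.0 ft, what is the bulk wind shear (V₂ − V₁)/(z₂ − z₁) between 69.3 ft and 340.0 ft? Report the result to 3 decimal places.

0.015 m/s/ft

Log law: V₂ = V₁ · ln(z₂/z₀)/ln(z₁/z₀) = 9.31 × 5.1358/3.5453 = 13.4867 m/s
ΔV/Δz = (13.4867 − 9.31)/(340.0 − 69.3) = 4.1767/270.7000 = 0.01543 m/s/ft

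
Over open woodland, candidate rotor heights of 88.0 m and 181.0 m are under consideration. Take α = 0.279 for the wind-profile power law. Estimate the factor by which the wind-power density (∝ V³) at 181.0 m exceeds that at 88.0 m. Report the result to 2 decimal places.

Speed ratio: V_B/V_A = (z_B/z_A)^α = (181.0/88.0)^0.279 = (2.0568)^0.279 = 1.22287
Power-density ratio: P_B/P_A = (V_B/V_A)³ = (1.22287)³ = 1.82871

1.83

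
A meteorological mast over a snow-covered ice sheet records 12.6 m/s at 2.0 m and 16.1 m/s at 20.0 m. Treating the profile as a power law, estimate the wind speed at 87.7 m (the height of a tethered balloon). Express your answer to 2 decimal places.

First find α: α = ln(V₂/V₁)/ln(z₂/z₁) = ln(16.1/12.6)/ln(20.0/2.0) = 0.24512/2.30259 = 0.1065
Extrapolate from 20.0 m to 87.7 m: V₃ = 16.1 × (87.7/20.0)^0.1065 = 16.1 × 1.1704 = 18.8437 m/s

18.84 m/s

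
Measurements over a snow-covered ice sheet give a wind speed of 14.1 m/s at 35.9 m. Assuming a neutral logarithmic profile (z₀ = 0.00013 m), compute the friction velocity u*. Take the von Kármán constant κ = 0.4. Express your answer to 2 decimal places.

Log law: V(z) = (u*/κ) · ln(z/z₀) ⇒ u* = κ · V / ln(z/z₀)
u* = 0.4 × 14.1 / ln(35.9/0.00013) = 0.4 × 14.1 / 12.5287
   = 5.6400 / 12.5287 = 0.4502 m/s

u* ≈ 0.45 m/s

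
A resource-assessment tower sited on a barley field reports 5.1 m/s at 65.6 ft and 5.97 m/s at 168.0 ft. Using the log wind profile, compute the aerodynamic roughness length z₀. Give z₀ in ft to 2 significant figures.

z₀ ≈ 0.26 ft

Log law: V(z) ∝ ln(z/z₀). With r = V₁/V₂ = 5.1/5.97 = 0.85427,
r · ln(z₂/z₀) = ln(z₁/z₀) ⇒ ln z₀ = (ln z₁ − r·ln z₂)/(1 − r)
ln z₀ = (4.18358 − 0.85427×5.12396) / 0.14573 = -1.3290
z₀ = exp(-1.3290) = 0.2647 ft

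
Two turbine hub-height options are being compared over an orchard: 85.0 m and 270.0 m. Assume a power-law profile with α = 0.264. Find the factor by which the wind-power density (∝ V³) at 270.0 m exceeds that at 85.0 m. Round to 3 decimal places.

2.498

Speed ratio: V_B/V_A = (z_B/z_A)^α = (270.0/85.0)^0.264 = (3.1765)^0.264 = 1.35679
Power-density ratio: P_B/P_A = (V_B/V_A)³ = (1.35679)³ = 2.49770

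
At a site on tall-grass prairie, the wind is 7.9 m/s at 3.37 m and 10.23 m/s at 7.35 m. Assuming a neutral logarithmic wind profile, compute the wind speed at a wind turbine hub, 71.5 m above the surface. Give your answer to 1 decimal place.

Log law: V ∝ ln(z/z₀). From the pair, with r = V₁/V₂ = 0.77224,
ln z₀ = (ln z₁ − r·ln z₂)/(1 − r) = (1.2149 − 0.77224×1.9947)/0.22776 = -1.4290 → z₀ = 0.2395 m
V₃ = V₁ · ln(z₃/z₀)/ln(z₁/z₀) = 7.9 × 5.6987/2.6439 = 17.0277 m/s

17.0 m/s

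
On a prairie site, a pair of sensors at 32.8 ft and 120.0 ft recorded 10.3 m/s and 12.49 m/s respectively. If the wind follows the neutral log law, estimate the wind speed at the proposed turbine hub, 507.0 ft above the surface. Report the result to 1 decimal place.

Log law: V ∝ ln(z/z₀). From the pair, with r = V₁/V₂ = 0.82466,
ln z₀ = (ln z₁ − r·ln z₂)/(1 − r) = (3.4904 − 0.82466×4.7875)/0.17534 = -2.6099 → z₀ = 0.07354 ft
V₃ = V₁ · ln(z₃/z₀)/ln(z₁/z₀) = 10.3 × 8.8384/6.1003 = 14.9231 m/s

14.9 m/s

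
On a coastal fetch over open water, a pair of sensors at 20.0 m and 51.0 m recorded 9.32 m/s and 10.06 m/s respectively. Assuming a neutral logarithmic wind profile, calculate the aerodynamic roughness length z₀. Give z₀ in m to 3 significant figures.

z₀ ≈ 0.000152 m

Log law: V(z) ∝ ln(z/z₀). With r = V₁/V₂ = 9.32/10.06 = 0.92644,
r · ln(z₂/z₀) = ln(z₁/z₀) ⇒ ln z₀ = (ln z₁ − r·ln z₂)/(1 − r)
ln z₀ = (2.99573 − 0.92644×3.93183) / 0.07356 = -8.7940
z₀ = exp(-8.7940) = 0.0001516 m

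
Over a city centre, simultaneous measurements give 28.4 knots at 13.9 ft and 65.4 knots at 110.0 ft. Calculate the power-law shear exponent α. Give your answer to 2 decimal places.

Power law: V₂/V₁ = (z₂/z₁)^α ⇒ α = ln(V₂/V₁) / ln(z₂/z₁)
α = ln(65.4/28.4) / ln(110.0/13.9) = ln(2.3028) / ln(7.9137)
  = 0.83413 / 2.06859 = 0.40324

α ≈ 0.40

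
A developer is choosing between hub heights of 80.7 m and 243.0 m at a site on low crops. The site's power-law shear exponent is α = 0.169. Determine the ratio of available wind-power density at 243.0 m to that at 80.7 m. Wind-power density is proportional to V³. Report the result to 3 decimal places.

Speed ratio: V_B/V_A = (z_B/z_A)^α = (243.0/80.7)^0.169 = (3.0112)^0.169 = 1.20477
Power-density ratio: P_B/P_A = (V_B/V_A)³ = (1.20477)³ = 1.74871

1.749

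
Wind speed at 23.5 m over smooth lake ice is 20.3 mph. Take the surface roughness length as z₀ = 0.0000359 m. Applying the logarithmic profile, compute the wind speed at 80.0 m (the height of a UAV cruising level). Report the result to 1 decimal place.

22.2 mph

Log law: V(z) ∝ ln(z/z₀), so V₂/V₁ = ln(z₂/z₀) / ln(z₁/z₀).
ln(80.0/0.0000359) = 14.6168, ln(23.5/0.0000359) = 13.3918
V₂ = 20.3 × 14.6168/13.3918 = 20.3 × 1.0915 = 22.1570 mph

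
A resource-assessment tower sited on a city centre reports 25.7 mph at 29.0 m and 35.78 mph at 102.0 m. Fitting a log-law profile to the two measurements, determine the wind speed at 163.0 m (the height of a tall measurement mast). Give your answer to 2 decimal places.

39.54 mph

Log law: V ∝ ln(z/z₀). From the pair, with r = V₁/V₂ = 0.71828,
ln z₀ = (ln z₁ − r·ln z₂)/(1 − r) = (3.3673 − 0.71828×4.6250)/0.28172 = 0.1607 → z₀ = 1.174 m
V₃ = V₁ · ln(z₃/z₀)/ln(z₁/z₀) = 25.7 × 4.9330/3.2066 = 39.5371 mph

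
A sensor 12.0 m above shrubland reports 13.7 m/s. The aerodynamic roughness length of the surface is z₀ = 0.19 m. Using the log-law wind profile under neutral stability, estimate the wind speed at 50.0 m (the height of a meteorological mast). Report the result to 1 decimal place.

Log law: V(z) ∝ ln(z/z₀), so V₂/V₁ = ln(z₂/z₀) / ln(z₁/z₀).
ln(50.0/0.19) = 5.5728, ln(12.0/0.19) = 4.1456
V₂ = 13.7 × 5.5728/4.1456 = 13.7 × 1.3442 = 18.4162 m/s

18.4 m/s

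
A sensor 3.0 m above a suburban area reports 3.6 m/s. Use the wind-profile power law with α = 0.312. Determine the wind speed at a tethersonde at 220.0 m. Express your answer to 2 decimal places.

Power-law profile: V₂ = V₁ · (z₂/z₁)^α
V₂ = 3.6 × (220.0/3.0)^0.312 = 3.6 × (73.3333)^0.312
    = 3.6 × 3.8192 = 13.7492 m/s

13.75 m/s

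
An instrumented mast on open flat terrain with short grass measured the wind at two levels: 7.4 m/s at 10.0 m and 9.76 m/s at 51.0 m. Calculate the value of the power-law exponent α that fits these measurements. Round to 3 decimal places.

Power law: V₂/V₁ = (z₂/z₁)^α ⇒ α = ln(V₂/V₁) / ln(z₂/z₁)
α = ln(9.76/7.4) / ln(51.0/10.0) = ln(1.3189) / ln(5.1000)
  = 0.27681 / 1.62924 = 0.16990

α ≈ 0.170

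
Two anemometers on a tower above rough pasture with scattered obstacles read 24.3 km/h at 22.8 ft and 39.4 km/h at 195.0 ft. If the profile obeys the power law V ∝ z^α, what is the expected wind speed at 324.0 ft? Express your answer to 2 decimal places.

First find α: α = ln(V₂/V₁)/ln(z₂/z₁) = ln(39.4/24.3)/ln(195.0/22.8) = 0.48329/2.14624 = 0.2252
Extrapolate from 195.0 ft to 324.0 ft: V₃ = 39.4 × (324.0/195.0)^0.2252 = 39.4 × 1.1211 = 44.1724 km/h

44.17 km/h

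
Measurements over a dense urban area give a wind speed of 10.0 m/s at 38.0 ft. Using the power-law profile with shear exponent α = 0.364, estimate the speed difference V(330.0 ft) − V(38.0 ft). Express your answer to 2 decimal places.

Power law: V₂ = V₁ · (z₂/z₁)^α = 10.0 × (8.6842)^0.364 = 21.9633 m/s
ΔV = 21.9633 − 10.0 = 11.9633 m/s

11.96 m/s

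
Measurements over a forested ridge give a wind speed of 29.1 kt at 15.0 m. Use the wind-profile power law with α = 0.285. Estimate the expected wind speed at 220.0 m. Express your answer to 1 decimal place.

62.6 kt

Power-law profile: V₂ = V₁ · (z₂/z₁)^α
V₂ = 29.1 × (220.0/15.0)^0.285 = 29.1 × (14.6667)^0.285
    = 29.1 × 2.1498 = 62.5601 kt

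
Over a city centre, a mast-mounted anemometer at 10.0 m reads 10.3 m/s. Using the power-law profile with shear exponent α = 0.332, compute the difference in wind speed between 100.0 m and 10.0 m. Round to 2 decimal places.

11.82 m/s

Power law: V₂ = V₁ · (z₂/z₁)^α = 10.3 × (10.0000)^0.332 = 22.1227 m/s
ΔV = 22.1227 − 10.3 = 11.8227 m/s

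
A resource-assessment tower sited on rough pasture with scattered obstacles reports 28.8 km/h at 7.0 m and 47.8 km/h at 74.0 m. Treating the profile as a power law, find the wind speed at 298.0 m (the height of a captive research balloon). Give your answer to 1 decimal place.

First find α: α = ln(V₂/V₁)/ln(z₂/z₁) = ln(47.8/28.8)/ln(74.0/7.0) = 0.50665/2.35815 = 0.2149
Extrapolate from 74.0 m to 298.0 m: V₃ = 47.8 × (298.0/74.0)^0.2149 = 47.8 × 1.3489 = 64.4776 km/h

64.5 km/h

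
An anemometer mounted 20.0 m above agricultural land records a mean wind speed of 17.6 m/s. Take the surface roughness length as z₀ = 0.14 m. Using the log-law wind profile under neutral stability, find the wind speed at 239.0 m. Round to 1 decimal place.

26.4 m/s

Log law: V(z) ∝ ln(z/z₀), so V₂/V₁ = ln(z₂/z₀) / ln(z₁/z₀).
ln(239.0/0.14) = 7.4426, ln(20.0/0.14) = 4.9618
V₂ = 17.6 × 7.4426/4.9618 = 17.6 × 1.5000 = 26.3993 m/s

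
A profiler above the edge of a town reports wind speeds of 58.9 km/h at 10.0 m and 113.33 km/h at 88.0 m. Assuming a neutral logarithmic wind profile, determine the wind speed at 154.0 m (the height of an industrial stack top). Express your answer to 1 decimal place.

Log law: V ∝ ln(z/z₀). From the pair, with r = V₁/V₂ = 0.51972,
ln z₀ = (ln z₁ − r·ln z₂)/(1 − r) = (2.3026 − 0.51972×4.4773)/0.48028 = -0.0508 → z₀ = 0.9505 m
V₃ = V₁ · ln(z₃/z₀)/ln(z₁/z₀) = 58.9 × 5.0877/2.3534 = 127.3361 km/h

127.3 km/h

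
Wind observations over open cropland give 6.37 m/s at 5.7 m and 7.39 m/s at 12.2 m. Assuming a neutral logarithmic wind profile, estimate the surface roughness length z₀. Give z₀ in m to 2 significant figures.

Log law: V(z) ∝ ln(z/z₀). With r = V₁/V₂ = 6.37/7.39 = 0.86198,
r · ln(z₂/z₀) = ln(z₁/z₀) ⇒ ln z₀ = (ln z₁ − r·ln z₂)/(1 − r)
ln z₀ = (1.74047 − 0.86198×2.50144) / 0.13802 = -3.0119
z₀ = exp(-3.0119) = 0.04920 m

z₀ ≈ 0.049 m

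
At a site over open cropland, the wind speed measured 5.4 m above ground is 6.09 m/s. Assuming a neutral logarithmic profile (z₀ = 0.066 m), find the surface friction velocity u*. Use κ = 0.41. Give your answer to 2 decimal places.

u* ≈ 0.57 m/s

Log law: V(z) = (u*/κ) · ln(z/z₀) ⇒ u* = κ · V / ln(z/z₀)
u* = 0.41 × 6.09 / ln(5.4/0.066) = 0.41 × 6.09 / 4.4045
   = 2.4969 / 4.4045 = 0.5669 m/s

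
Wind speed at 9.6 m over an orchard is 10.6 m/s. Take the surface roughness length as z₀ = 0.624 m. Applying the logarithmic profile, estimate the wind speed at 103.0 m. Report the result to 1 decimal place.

Log law: V(z) ∝ ln(z/z₀), so V₂/V₁ = ln(z₂/z₀) / ln(z₁/z₀).
ln(103.0/0.624) = 5.1063, ln(9.6/0.624) = 2.7334
V₂ = 10.6 × 5.1063/2.7334 = 10.6 × 1.8681 = 19.8024 m/s

19.8 m/s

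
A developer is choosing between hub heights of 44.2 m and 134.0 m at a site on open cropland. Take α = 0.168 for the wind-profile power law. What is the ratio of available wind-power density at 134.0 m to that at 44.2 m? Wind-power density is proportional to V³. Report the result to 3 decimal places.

Speed ratio: V_B/V_A = (z_B/z_A)^α = (134.0/44.2)^0.168 = (3.0317)^0.168 = 1.20482
Power-density ratio: P_B/P_A = (V_B/V_A)³ = (1.20482)³ = 1.74891

1.749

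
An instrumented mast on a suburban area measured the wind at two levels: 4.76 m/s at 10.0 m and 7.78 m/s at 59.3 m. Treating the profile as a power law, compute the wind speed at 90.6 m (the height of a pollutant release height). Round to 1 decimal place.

First find α: α = ln(V₂/V₁)/ln(z₂/z₁) = ln(7.78/4.76)/ln(59.3/10.0) = 0.49131/1.78002 = 0.2760
Extrapolate from 59.3 m to 90.6 m: V₃ = 7.78 × (90.6/59.3)^0.2760 = 7.78 × 1.1241 = 8.7455 m/s

8.7 m/s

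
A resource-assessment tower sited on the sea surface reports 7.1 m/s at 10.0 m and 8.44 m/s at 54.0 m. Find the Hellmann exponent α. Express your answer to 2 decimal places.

α ≈ 0.10

Power law: V₂/V₁ = (z₂/z₁)^α ⇒ α = ln(V₂/V₁) / ln(z₂/z₁)
α = ln(8.44/7.1) / ln(54.0/10.0) = ln(1.1887) / ln(5.4000)
  = 0.17289 / 1.68640 = 0.10252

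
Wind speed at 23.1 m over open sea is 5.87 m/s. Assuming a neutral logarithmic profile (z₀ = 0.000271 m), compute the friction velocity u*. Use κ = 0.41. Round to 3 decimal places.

u* ≈ 0.212 m/s

Log law: V(z) = (u*/κ) · ln(z/z₀) ⇒ u* = κ · V / ln(z/z₀)
u* = 0.41 × 5.87 / ln(23.1/0.000271) = 0.41 × 5.87 / 11.3532
   = 2.4067 / 11.3532 = 0.2120 m/s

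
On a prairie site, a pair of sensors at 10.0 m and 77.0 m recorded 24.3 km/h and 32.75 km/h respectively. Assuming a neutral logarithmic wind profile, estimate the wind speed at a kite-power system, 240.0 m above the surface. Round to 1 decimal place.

37.5 km/h

Log law: V ∝ ln(z/z₀). From the pair, with r = V₁/V₂ = 0.74198,
ln z₀ = (ln z₁ − r·ln z₂)/(1 − r) = (2.3026 − 0.74198×4.3438)/0.25802 = -3.5674 → z₀ = 0.02823 m
V₃ = V₁ · ln(z₃/z₀)/ln(z₁/z₀) = 24.3 × 9.0481/5.8700 = 37.4561 km/h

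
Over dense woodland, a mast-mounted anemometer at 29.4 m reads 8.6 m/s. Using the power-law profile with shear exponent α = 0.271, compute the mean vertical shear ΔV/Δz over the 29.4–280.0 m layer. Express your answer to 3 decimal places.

0.029 m/s/m

Power law: V₂ = V₁ · (z₂/z₁)^α = 8.6 × (9.5238)^0.271 = 15.8400 m/s
ΔV/Δz = (15.8400 − 8.6)/(280.0 − 29.4) = 7.2400/250.6000 = 0.02889 m/s/m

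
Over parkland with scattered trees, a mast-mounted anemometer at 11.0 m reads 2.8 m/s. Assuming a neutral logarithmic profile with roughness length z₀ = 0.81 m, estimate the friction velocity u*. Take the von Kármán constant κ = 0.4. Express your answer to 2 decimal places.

Log law: V(z) = (u*/κ) · ln(z/z₀) ⇒ u* = κ · V / ln(z/z₀)
u* = 0.4 × 2.8 / ln(11.0/0.81) = 0.4 × 2.8 / 2.6086
   = 1.1200 / 2.6086 = 0.4293 m/s

u* ≈ 0.43 m/s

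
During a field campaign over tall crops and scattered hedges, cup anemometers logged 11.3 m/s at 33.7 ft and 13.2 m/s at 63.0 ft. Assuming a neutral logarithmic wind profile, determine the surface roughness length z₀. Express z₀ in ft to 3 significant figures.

Log law: V(z) ∝ ln(z/z₀). With r = V₁/V₂ = 11.3/13.2 = 0.85606,
r · ln(z₂/z₀) = ln(z₁/z₀) ⇒ ln z₀ = (ln z₁ − r·ln z₂)/(1 − r)
ln z₀ = (3.51750 − 0.85606×4.14313) / 0.14394 = -0.2034
z₀ = exp(-0.2034) = 0.8160 ft

z₀ ≈ 0.816 ft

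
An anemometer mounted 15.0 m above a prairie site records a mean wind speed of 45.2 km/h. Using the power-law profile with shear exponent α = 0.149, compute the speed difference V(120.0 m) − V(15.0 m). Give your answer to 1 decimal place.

16.4 km/h

Power law: V₂ = V₁ · (z₂/z₁)^α = 45.2 × (8.0000)^0.149 = 61.6168 km/h
ΔV = 61.6168 − 45.2 = 16.4168 km/h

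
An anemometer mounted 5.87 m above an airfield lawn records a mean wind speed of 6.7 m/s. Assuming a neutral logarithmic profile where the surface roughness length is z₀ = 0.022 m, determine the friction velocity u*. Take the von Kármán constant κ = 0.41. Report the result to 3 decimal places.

u* ≈ 0.492 m/s

Log law: V(z) = (u*/κ) · ln(z/z₀) ⇒ u* = κ · V / ln(z/z₀)
u* = 0.41 × 6.7 / ln(5.87/0.022) = 0.41 × 6.7 / 5.5866
   = 2.7470 / 5.5866 = 0.4917 m/s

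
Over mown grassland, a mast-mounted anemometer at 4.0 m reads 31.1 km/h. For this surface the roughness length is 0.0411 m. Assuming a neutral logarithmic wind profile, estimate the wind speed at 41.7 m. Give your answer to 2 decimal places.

47.02 km/h

Log law: V(z) ∝ ln(z/z₀), so V₂/V₁ = ln(z₂/z₀) / ln(z₁/z₀).
ln(41.7/0.0411) = 6.9222, ln(4.0/0.0411) = 4.5780
V₂ = 31.1 × 6.9222/4.5780 = 31.1 × 1.5121 = 47.0249 km/h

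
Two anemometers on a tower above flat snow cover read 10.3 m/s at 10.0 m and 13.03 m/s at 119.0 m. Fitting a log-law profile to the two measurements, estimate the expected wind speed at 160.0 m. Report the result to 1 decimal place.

Log law: V ∝ ln(z/z₀). From the pair, with r = V₁/V₂ = 0.79048,
ln z₀ = (ln z₁ − r·ln z₂)/(1 − r) = (2.3026 − 0.79048×4.7791)/0.20952 = -7.0411 → z₀ = 0.0008751 m
V₃ = V₁ · ln(z₃/z₀)/ln(z₁/z₀) = 10.3 × 12.1163/9.3437 = 13.3563 m/s

13.4 m/s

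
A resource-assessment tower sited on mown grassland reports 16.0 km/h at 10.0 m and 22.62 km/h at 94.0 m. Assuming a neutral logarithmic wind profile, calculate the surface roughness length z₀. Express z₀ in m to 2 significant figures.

z₀ ≈ 0.044 m

Log law: V(z) ∝ ln(z/z₀). With r = V₁/V₂ = 16.0/22.62 = 0.70734,
r · ln(z₂/z₀) = ln(z₁/z₀) ⇒ ln z₀ = (ln z₁ − r·ln z₂)/(1 − r)
ln z₀ = (2.30259 − 0.70734×4.54329) / 0.29266 = -3.1130
z₀ = exp(-3.1130) = 0.04447 m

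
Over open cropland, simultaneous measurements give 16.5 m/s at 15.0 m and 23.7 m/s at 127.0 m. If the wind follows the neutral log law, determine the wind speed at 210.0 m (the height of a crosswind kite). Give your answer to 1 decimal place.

Log law: V ∝ ln(z/z₀). From the pair, with r = V₁/V₂ = 0.69620,
ln z₀ = (ln z₁ − r·ln z₂)/(1 − r) = (2.7081 − 0.69620×4.8442)/0.30380 = -2.1873 → z₀ = 0.1122 m
V₃ = V₁ · ln(z₃/z₀)/ln(z₁/z₀) = 16.5 × 7.5344/4.8953 = 25.3951 m/s

25.4 m/s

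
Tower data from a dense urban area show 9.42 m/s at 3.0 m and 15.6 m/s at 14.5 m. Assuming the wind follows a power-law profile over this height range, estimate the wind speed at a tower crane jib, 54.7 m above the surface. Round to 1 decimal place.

First find α: α = ln(V₂/V₁)/ln(z₂/z₁) = ln(15.6/9.42)/ln(14.5/3.0) = 0.50444/1.57554 = 0.3202
Extrapolate from 14.5 m to 54.7 m: V₃ = 15.6 × (54.7/14.5)^0.3202 = 15.6 × 1.5297 = 23.8638 m/s

23.9 m/s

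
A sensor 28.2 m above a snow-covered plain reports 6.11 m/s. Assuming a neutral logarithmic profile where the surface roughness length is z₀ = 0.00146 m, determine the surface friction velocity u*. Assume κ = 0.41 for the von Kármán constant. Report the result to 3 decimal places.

u* ≈ 0.254 m/s

Log law: V(z) = (u*/κ) · ln(z/z₀) ⇒ u* = κ · V / ln(z/z₀)
u* = 0.41 × 6.11 / ln(28.2/0.00146) = 0.41 × 6.11 / 9.8686
   = 2.5051 / 9.8686 = 0.2538 m/s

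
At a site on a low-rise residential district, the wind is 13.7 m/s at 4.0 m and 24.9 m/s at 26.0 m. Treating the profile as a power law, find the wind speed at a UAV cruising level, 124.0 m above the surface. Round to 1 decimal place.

41.0 m/s

First find α: α = ln(V₂/V₁)/ln(z₂/z₁) = ln(24.9/13.7)/ln(26.0/4.0) = 0.59747/1.87180 = 0.3192
Extrapolate from 26.0 m to 124.0 m: V₃ = 24.9 × (124.0/26.0)^0.3192 = 24.9 × 1.6465 = 40.9975 m/s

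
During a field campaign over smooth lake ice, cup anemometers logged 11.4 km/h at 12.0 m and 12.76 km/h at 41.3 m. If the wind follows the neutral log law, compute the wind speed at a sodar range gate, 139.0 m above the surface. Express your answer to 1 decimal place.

14.1 km/h

Log law: V ∝ ln(z/z₀). From the pair, with r = V₁/V₂ = 0.89342,
ln z₀ = (ln z₁ − r·ln z₂)/(1 − r) = (2.4849 − 0.89342×3.7209)/0.10658 = -7.8753 → z₀ = 0.0003800 m
V₃ = V₁ · ln(z₃/z₀)/ln(z₁/z₀) = 11.4 × 12.8098/10.3602 = 14.0954 km/h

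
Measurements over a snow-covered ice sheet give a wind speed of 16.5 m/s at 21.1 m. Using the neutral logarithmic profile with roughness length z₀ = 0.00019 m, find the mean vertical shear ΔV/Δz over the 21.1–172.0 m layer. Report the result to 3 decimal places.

0.020 m/s/m

Log law: V₂ = V₁ · ln(z₂/z₀)/ln(z₁/z₀) = 16.5 × 13.7160/11.6178 = 19.4800 m/s
ΔV/Δz = (19.4800 − 16.5)/(172.0 − 21.1) = 2.9800/150.9000 = 0.01975 m/s/m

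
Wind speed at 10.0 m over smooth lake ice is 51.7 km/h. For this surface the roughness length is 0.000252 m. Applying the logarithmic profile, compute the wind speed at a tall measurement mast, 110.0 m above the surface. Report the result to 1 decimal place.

63.4 km/h

Log law: V(z) ∝ ln(z/z₀), so V₂/V₁ = ln(z₂/z₀) / ln(z₁/z₀).
ln(110.0/0.000252) = 12.9866, ln(10.0/0.000252) = 10.5887
V₂ = 51.7 × 12.9866/10.5887 = 51.7 × 1.2265 = 63.4079 km/h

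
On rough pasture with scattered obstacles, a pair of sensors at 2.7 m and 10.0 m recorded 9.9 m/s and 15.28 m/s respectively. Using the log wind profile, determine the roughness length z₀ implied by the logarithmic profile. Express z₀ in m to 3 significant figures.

Log law: V(z) ∝ ln(z/z₀). With r = V₁/V₂ = 9.9/15.28 = 0.64791,
r · ln(z₂/z₀) = ln(z₁/z₀) ⇒ ln z₀ = (ln z₁ − r·ln z₂)/(1 − r)
ln z₀ = (0.99325 − 0.64791×2.30259) / 0.35209 = -1.4161
z₀ = exp(-1.4161) = 0.2427 m

z₀ ≈ 0.243 m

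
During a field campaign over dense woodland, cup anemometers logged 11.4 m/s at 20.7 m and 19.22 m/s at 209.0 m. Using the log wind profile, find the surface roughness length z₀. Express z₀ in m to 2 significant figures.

Log law: V(z) ∝ ln(z/z₀). With r = V₁/V₂ = 11.4/19.22 = 0.59313,
r · ln(z₂/z₀) = ln(z₁/z₀) ⇒ ln z₀ = (ln z₁ − r·ln z₂)/(1 − r)
ln z₀ = (3.03013 − 0.59313×5.34233) / 0.40687 = -0.3406
z₀ = exp(-0.3406) = 0.7113 m

z₀ ≈ 0.71 m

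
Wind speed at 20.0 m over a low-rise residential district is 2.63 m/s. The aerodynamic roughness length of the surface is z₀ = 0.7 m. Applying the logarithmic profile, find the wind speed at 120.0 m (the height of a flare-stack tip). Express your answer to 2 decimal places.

Log law: V(z) ∝ ln(z/z₀), so V₂/V₁ = ln(z₂/z₀) / ln(z₁/z₀).
ln(120.0/0.7) = 5.1442, ln(20.0/0.7) = 3.3524
V₂ = 2.63 × 5.1442/3.3524 = 2.63 × 1.5345 = 4.0357 m/s

4.04 m/s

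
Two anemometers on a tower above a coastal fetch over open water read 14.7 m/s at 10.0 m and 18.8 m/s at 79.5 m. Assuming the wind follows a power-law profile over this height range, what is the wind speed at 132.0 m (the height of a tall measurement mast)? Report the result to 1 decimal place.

First find α: α = ln(V₂/V₁)/ln(z₂/z₁) = ln(18.8/14.7)/ln(79.5/10.0) = 0.24601/2.07317 = 0.1187
Extrapolate from 79.5 m to 132.0 m: V₃ = 18.8 × (132.0/79.5)^0.1187 = 18.8 × 1.0620 = 19.9659 m/s

20.0 m/s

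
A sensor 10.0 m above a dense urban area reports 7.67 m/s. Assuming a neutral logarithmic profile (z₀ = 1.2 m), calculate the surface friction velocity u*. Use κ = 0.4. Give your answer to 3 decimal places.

Log law: V(z) = (u*/κ) · ln(z/z₀) ⇒ u* = κ · V / ln(z/z₀)
u* = 0.4 × 7.67 / ln(10.0/1.2) = 0.4 × 7.67 / 2.1203
   = 3.0680 / 2.1203 = 1.4470 m/s

u* ≈ 1.447 m/s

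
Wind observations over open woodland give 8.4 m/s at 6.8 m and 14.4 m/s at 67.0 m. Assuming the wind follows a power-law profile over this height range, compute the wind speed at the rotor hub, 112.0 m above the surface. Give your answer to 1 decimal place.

First find α: α = ln(V₂/V₁)/ln(z₂/z₁) = ln(14.4/8.4)/ln(67.0/6.8) = 0.53900/2.28777 = 0.2356
Extrapolate from 67.0 m to 112.0 m: V₃ = 14.4 × (112.0/67.0)^0.2356 = 14.4 × 1.1287 = 16.2530 m/s

16.3 m/s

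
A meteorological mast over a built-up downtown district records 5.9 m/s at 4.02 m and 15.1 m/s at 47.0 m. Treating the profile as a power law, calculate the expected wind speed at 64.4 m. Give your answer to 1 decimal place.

17.0 m/s

First find α: α = ln(V₂/V₁)/ln(z₂/z₁) = ln(15.1/5.9)/ln(47.0/4.02) = 0.93974/2.45887 = 0.3822
Extrapolate from 47.0 m to 64.4 m: V₃ = 15.1 × (64.4/47.0)^0.3822 = 15.1 × 1.1279 = 17.0316 m/s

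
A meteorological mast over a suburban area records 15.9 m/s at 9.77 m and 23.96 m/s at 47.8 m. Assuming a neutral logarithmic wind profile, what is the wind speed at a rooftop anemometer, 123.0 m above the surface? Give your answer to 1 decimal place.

Log law: V ∝ ln(z/z₀). From the pair, with r = V₁/V₂ = 0.66361,
ln z₀ = (ln z₁ − r·ln z₂)/(1 − r) = (2.2793 − 0.66361×3.8670)/0.33639 = -0.8528 → z₀ = 0.4262 m
V₃ = V₁ · ln(z₃/z₀)/ln(z₁/z₀) = 15.9 × 5.6649/3.1321 = 28.7581 m/s

28.8 m/s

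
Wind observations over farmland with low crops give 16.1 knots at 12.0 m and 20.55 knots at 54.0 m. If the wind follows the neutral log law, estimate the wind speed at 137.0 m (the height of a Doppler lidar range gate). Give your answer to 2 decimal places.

Log law: V ∝ ln(z/z₀). From the pair, with r = V₁/V₂ = 0.78345,
ln z₀ = (ln z₁ − r·ln z₂)/(1 − r) = (2.4849 − 0.78345×3.9890)/0.21655 = -2.9568 → z₀ = 0.05198 m
V₃ = V₁ · ln(z₃/z₀)/ln(z₁/z₀) = 16.1 × 7.8768/5.4417 = 23.3045 knots

23.30 knots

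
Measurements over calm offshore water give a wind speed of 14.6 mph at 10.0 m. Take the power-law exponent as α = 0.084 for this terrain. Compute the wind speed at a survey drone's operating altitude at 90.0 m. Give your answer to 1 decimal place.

Power-law profile: V₂ = V₁ · (z₂/z₁)^α
V₂ = 14.6 × (90.0/10.0)^0.084 = 14.6 × (9.0000)^0.084
    = 14.6 × 1.2027 = 17.5594 mph

17.6 mph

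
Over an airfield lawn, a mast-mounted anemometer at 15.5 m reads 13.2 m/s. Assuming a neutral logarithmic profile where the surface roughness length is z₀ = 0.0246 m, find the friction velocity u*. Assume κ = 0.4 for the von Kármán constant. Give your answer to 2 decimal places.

Log law: V(z) = (u*/κ) · ln(z/z₀) ⇒ u* = κ · V / ln(z/z₀)
u* = 0.4 × 13.2 / ln(15.5/0.0246) = 0.4 × 13.2 / 6.4458
   = 5.2800 / 6.4458 = 0.8191 m/s

u* ≈ 0.82 m/s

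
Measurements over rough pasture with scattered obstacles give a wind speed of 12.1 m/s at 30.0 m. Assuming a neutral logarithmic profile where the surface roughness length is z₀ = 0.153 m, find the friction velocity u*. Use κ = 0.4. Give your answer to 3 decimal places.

u* ≈ 0.917 m/s

Log law: V(z) = (u*/κ) · ln(z/z₀) ⇒ u* = κ · V / ln(z/z₀)
u* = 0.4 × 12.1 / ln(30.0/0.153) = 0.4 × 12.1 / 5.2785
   = 4.8400 / 5.2785 = 0.9169 m/s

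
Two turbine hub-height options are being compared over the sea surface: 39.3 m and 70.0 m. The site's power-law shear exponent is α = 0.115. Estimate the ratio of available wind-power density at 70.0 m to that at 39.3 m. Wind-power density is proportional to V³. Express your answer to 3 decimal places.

Speed ratio: V_B/V_A = (z_B/z_A)^α = (70.0/39.3)^0.115 = (1.7812)^0.115 = 1.06864
Power-density ratio: P_B/P_A = (V_B/V_A)³ = (1.06864)³ = 1.22038

1.220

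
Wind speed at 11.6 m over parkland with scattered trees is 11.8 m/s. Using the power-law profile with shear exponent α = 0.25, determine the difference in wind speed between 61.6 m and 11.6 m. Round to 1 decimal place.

6.1 m/s

Power law: V₂ = V₁ · (z₂/z₁)^α = 11.8 × (5.3103)^0.25 = 17.9128 m/s
ΔV = 17.9128 − 11.8 = 6.1128 m/s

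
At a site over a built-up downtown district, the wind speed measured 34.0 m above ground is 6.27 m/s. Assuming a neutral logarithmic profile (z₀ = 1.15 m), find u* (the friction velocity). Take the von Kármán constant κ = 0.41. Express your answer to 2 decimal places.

u* ≈ 0.76 m/s

Log law: V(z) = (u*/κ) · ln(z/z₀) ⇒ u* = κ · V / ln(z/z₀)
u* = 0.41 × 6.27 / ln(34.0/1.15) = 0.41 × 6.27 / 3.3866
   = 2.5707 / 3.3866 = 0.7591 m/s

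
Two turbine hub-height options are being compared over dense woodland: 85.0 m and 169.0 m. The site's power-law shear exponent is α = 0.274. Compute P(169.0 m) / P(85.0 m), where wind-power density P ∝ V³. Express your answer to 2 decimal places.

1.76

Speed ratio: V_B/V_A = (z_B/z_A)^α = (169.0/85.0)^0.274 = (1.9882)^0.274 = 1.20720
Power-density ratio: P_B/P_A = (V_B/V_A)³ = (1.20720)³ = 1.75930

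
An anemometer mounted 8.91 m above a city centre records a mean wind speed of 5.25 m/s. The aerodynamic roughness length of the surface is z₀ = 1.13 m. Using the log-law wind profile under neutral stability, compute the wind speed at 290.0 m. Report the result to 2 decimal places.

14.10 m/s

Log law: V(z) ∝ ln(z/z₀), so V₂/V₁ = ln(z₂/z₀) / ln(z₁/z₀).
ln(290.0/1.13) = 5.5477, ln(8.91/1.13) = 2.0650
V₂ = 5.25 × 5.5477/2.0650 = 5.25 × 2.6866 = 14.1045 m/s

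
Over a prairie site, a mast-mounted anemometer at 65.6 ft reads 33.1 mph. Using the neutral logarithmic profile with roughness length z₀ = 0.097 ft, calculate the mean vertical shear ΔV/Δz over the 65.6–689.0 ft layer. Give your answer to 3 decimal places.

Log law: V₂ = V₁ · ln(z₂/z₀)/ln(z₁/z₀) = 33.1 × 8.8683/6.5166 = 45.0449 mph
ΔV/Δz = (45.0449 − 33.1)/(689.0 − 65.6) = 11.9449/623.4000 = 0.01916 mph/ft

0.019 mph/ft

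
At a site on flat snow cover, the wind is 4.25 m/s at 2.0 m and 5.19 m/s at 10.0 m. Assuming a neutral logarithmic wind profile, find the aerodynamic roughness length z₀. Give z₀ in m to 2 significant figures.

z₀ ≈ 0.0014 m

Log law: V(z) ∝ ln(z/z₀). With r = V₁/V₂ = 4.25/5.19 = 0.81888,
r · ln(z₂/z₀) = ln(z₁/z₀) ⇒ ln z₀ = (ln z₁ − r·ln z₂)/(1 − r)
ln z₀ = (0.69315 − 0.81888×2.30259) / 0.18112 = -6.5836
z₀ = exp(-6.5836) = 0.001383 m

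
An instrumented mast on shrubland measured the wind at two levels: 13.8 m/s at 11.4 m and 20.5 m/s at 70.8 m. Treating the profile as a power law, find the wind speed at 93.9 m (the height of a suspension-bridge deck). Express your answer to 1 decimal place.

21.8 m/s

First find α: α = ln(V₂/V₁)/ln(z₂/z₁) = ln(20.5/13.8)/ln(70.8/11.4) = 0.39576/1.82625 = 0.2167
Extrapolate from 70.8 m to 93.9 m: V₃ = 20.5 × (93.9/70.8)^0.2167 = 20.5 × 1.0631 = 21.7936 m/s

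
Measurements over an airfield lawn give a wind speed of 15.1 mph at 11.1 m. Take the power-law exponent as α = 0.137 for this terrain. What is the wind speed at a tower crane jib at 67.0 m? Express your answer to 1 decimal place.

Power-law profile: V₂ = V₁ · (z₂/z₁)^α
V₂ = 15.1 × (67.0/11.1)^0.137 = 15.1 × (6.0360)^0.137
    = 15.1 × 1.2793 = 19.3170 mph

19.3 mph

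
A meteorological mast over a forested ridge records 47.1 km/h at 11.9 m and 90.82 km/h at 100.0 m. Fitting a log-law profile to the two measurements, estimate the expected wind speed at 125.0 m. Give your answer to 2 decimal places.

95.40 km/h

Log law: V ∝ ln(z/z₀). From the pair, with r = V₁/V₂ = 0.51861,
ln z₀ = (ln z₁ − r·ln z₂)/(1 − r) = (2.4765 − 0.51861×4.6052)/0.48139 = 0.1833 → z₀ = 1.201 m
V₃ = V₁ · ln(z₃/z₀)/ln(z₁/z₀) = 47.1 × 4.6450/2.2932 = 95.4031 km/h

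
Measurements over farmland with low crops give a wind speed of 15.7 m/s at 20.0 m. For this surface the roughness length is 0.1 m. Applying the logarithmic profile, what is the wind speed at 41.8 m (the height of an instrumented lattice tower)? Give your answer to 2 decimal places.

17.88 m/s

Log law: V(z) ∝ ln(z/z₀), so V₂/V₁ = ln(z₂/z₀) / ln(z₁/z₀).
ln(41.8/0.1) = 6.0355, ln(20.0/0.1) = 5.2983
V₂ = 15.7 × 6.0355/5.2983 = 15.7 × 1.1391 = 17.8844 m/s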